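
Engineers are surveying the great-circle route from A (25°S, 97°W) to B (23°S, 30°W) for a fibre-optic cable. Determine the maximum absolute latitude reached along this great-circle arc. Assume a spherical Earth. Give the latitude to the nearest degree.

≈ 28°S

The great circle lies in the plane with unit normal n̂ = (p₁ × p₂)/|p₁ × p₂|.
Here n̂_z ≈ +0.882; the vertex latitude is φ_max = arccos|n̂_z| ≈ 28.2°.
Check via Clairaut: cos φ_max = |cos φ₁| · sin C = cos(25.0°)·sin(103.4°) ≈ 0.882, again giving ≈ 28.2°.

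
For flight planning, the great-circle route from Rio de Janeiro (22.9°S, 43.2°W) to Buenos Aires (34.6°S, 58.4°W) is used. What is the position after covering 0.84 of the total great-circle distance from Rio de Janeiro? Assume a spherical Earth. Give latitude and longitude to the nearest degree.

≈ 33°S, 56°W

The haversine formula gives a central angle δ ≈ 0.309 rad (17.7°) between the endpoints.
Interpolate at f = 0.84 with slerp weights a = sin((1−f)δ)/sin δ ≈ 0.163, b = sin(fδ)/sin δ ≈ 0.844.
p = a·p₁ + b·p₂ ≈ (0.473, -0.694, -0.542); φ = arcsin(p_z) ≈ -32.85°, λ = atan2(p_y, p_x) ≈ -55.72°.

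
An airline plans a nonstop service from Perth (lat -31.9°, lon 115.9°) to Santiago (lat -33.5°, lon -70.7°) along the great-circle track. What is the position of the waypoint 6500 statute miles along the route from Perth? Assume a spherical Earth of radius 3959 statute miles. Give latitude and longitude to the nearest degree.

Convert each endpoint to a unit vector on the sphere (x = cos φ cos λ, y = cos φ sin λ, z = sin φ).
The central angle between the endpoints is δ = arccos(p₁·p₂) ≈ 1.995 rad (114.3°). The total great-circle distance is δ·R ≈ 1.995 × 3959 ≈ 7898 mi, so the target fraction is f = 6500/7898 ≈ 0.823.
Interpolate at f ≈ 0.823 with slerp weights a = sin((1−f)δ)/sin δ ≈ 0.380, b = sin(fδ)/sin δ ≈ 1.094.
p = a·p₁ + b·p₂ ≈ (0.161, -0.572, -0.805); φ = arcsin(p_z) ≈ -53.57°, λ = atan2(p_y, p_x) ≈ -74.28°.

≈ lat -54°, lon -74°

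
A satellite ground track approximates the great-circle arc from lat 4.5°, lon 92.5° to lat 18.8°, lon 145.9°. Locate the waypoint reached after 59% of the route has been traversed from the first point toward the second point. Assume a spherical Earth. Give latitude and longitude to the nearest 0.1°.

Write both endpoints as unit vectors p₁, p₂ with components (cos φ cos λ, cos φ sin λ, sin φ).
The central angle between the endpoints is δ = arccos(p₁·p₂) ≈ 0.942 rad (54.0°).
Interpolate at f = 0.59 with slerp weights a = sin((1−f)δ)/sin δ ≈ 0.466, b = sin(fδ)/sin δ ≈ 0.652.
p = a·p₁ + b·p₂ ≈ (-0.532, 0.810, 0.247); φ = arcsin(p_z) ≈ 14.29°, λ = atan2(p_y, p_x) ≈ 123.27°.

≈ lat 14.3°, lon 123.3°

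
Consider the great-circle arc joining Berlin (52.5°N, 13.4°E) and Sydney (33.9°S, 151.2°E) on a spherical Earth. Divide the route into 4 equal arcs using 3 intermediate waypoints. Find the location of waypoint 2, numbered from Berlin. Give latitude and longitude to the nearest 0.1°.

≈ 22.9°N, 104.0°E

The haversine formula gives a central angle δ ≈ 2.527 rad (144.8°) between the endpoints.
Interpolate at f = 2/4 with slerp weights a = sin((1−f)δ)/sin δ ≈ 1.652, b = sin(fδ)/sin δ ≈ 1.652.
p = a·p₁ + b·p₂ ≈ (-0.223, 0.894, 0.389); φ = arcsin(p_z) ≈ 22.91°, λ = atan2(p_y, p_x) ≈ 104.03°.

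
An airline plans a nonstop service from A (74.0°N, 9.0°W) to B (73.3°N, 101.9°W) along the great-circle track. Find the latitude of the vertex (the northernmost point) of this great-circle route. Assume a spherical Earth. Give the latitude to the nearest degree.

≈ 79°N

The great circle lies in the plane with unit normal n̂ = (p₁ × p₂)/|p₁ × p₂|.
Here n̂_z ≈ -0.198; the vertex latitude is φ_max = arccos|n̂_z| ≈ 78.6°.
Check via Clairaut: cos φ_max = |cos φ₁| · sin C = cos(74.0°)·sin(45.9°) ≈ 0.198, again giving ≈ 78.6°.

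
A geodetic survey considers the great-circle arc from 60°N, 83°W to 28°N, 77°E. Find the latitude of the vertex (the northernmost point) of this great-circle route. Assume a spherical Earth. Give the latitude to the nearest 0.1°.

The great circle lies in the plane with unit normal n̂ = (p₁ × p₂)/|p₁ × p₂|.
Here n̂_z ≈ +0.151; the vertex latitude is φ_max = arccos|n̂_z| ≈ 81.3°.
Check via Clairaut: cos φ_max = |cos φ₁| · sin C = cos(60.0°)·sin(17.6°) ≈ 0.151, again giving ≈ 81.3°.

≈ 81.3°N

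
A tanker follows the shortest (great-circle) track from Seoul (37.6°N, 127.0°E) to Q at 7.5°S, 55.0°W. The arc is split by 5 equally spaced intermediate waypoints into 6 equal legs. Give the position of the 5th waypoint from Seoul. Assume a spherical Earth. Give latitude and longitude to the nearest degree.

≈ 17°N, 56°W

From cos δ = sin φ₁ sin φ₂ + cos φ₁ cos φ₂ cos Δλ, the central angle is δ ≈ 2.615 rad (149.8°).
Interpolate at f = 5/6 with slerp weights a = sin((1−f)δ)/sin δ ≈ 0.840, b = sin(fδ)/sin δ ≈ 1.633.
p = a·p₁ + b·p₂ ≈ (0.528, -0.795, 0.300); φ = arcsin(p_z) ≈ 17.44°, λ = atan2(p_y, p_x) ≈ -56.40°.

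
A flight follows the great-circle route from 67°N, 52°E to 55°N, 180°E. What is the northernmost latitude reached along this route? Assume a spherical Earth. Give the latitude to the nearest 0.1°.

The great circle lies in the plane with unit normal n̂ = (p₁ × p₂)/|p₁ × p₂|.
Here n̂_z ≈ +0.224; the vertex latitude is φ_max = arccos|n̂_z| ≈ 77.0°.

≈ 77.0°N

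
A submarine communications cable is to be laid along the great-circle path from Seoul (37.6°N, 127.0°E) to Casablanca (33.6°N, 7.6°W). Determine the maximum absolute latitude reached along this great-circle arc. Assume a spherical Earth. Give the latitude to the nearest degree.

The great circle lies in the plane with unit normal n̂ = (p₁ × p₂)/|p₁ × p₂|.
Here n̂_z ≈ -0.474; the vertex latitude is φ_max = arccos|n̂_z| ≈ 61.7°.

≈ 62°N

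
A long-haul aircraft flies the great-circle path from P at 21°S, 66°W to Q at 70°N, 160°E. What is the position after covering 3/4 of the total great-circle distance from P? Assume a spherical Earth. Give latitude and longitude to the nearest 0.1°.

≈ 65.4°N, 111.3°W

From cos δ = sin φ₁ sin φ₂ + cos φ₁ cos φ₂ cos Δλ, the central angle is δ ≈ 2.163 rad (124.0°).
Interpolate at f = 3/4 with slerp weights a = sin((1−f)δ)/sin δ ≈ 0.621, b = sin(fδ)/sin δ ≈ 1.204.
p = a·p₁ + b·p₂ ≈ (-0.151, -0.389, 0.909); φ = arcsin(p_z) ≈ 65.36°, λ = atan2(p_y, p_x) ≈ -111.27°.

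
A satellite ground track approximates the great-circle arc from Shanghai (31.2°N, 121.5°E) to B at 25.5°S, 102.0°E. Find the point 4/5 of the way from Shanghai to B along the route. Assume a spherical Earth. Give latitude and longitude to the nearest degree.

The haversine formula gives a central angle δ ≈ 1.042 rad (59.7°) between the endpoints.
Interpolate at f = 4/5 with slerp weights a = sin((1−f)δ)/sin δ ≈ 0.240, b = sin(fδ)/sin δ ≈ 0.857.
p = a·p₁ + b·p₂ ≈ (-0.268, 0.932, -0.245); φ = arcsin(p_z) ≈ -14.18°, λ = atan2(p_y, p_x) ≈ 106.05°.

≈ 14°S, 106°E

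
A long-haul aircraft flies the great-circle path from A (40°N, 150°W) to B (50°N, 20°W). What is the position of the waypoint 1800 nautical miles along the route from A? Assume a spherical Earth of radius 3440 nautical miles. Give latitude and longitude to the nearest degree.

≈ (63°N, 117°W)

Convert each endpoint to a unit vector on the sphere (x = cos φ cos λ, y = cos φ sin λ, z = sin φ).
The central angle between the endpoints is δ = arccos(p₁·p₂) ≈ 1.394 rad (79.9°). The total great-circle distance is δ·R ≈ 1.394 × 3440 ≈ 4795 nmi, so the target fraction is f = 1800/4795 ≈ 0.375.
Interpolate at f ≈ 0.375 with slerp weights a = sin((1−f)δ)/sin δ ≈ 0.777, b = sin(fδ)/sin δ ≈ 0.508.
p = a·p₁ + b·p₂ ≈ (-0.209, -0.409, 0.888); φ = arcsin(p_z) ≈ 62.65°, λ = atan2(p_y, p_x) ≈ -117.04°.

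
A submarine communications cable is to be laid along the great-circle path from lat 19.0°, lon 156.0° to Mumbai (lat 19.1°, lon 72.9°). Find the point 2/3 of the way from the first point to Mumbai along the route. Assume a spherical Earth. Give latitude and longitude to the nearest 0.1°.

≈ lat 24.1°, lon 100.3°

From cos δ = sin φ₁ sin φ₂ + cos φ₁ cos φ₂ cos Δλ, the central angle is δ ≈ 1.355 rad (77.7°).
Interpolate at f = 2/3 with slerp weights a = sin((1−f)δ)/sin δ ≈ 0.447, b = sin(fδ)/sin δ ≈ 0.804.
p = a·p₁ + b·p₂ ≈ (-0.163, 0.898, 0.409); φ = arcsin(p_z) ≈ 24.12°, λ = atan2(p_y, p_x) ≈ 100.26°.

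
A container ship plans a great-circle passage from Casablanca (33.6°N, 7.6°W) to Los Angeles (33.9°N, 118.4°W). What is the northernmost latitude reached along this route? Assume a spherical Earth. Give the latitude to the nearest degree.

≈ 50°N

The great circle lies in the plane with unit normal n̂ = (p₁ × p₂)/|p₁ × p₂|.
Here n̂_z ≈ -0.648; the vertex latitude is φ_max = arccos|n̂_z| ≈ 49.6°.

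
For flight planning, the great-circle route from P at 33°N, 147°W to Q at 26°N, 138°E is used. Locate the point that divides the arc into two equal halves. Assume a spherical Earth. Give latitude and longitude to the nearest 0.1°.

Convert each endpoint to a unit vector on the sphere (x = cos φ cos λ, y = cos φ sin λ, z = sin φ).
The central angle between the endpoints is δ = arccos(p₁·p₂) ≈ 1.122 rad (64.3°).
Interpolate at f = 1/2 with slerp weights a = sin((1−f)δ)/sin δ ≈ 0.591, b = sin(fδ)/sin δ ≈ 0.591.
p = a·p₁ + b·p₂ ≈ (-0.810, 0.085, 0.580); φ = arcsin(p_z) ≈ 35.48°, λ = atan2(p_y, p_x) ≈ 173.98°.

≈ 35.5°N, 174.0°E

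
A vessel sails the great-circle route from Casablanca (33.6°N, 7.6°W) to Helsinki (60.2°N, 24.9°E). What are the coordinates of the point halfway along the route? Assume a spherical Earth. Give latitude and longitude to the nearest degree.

From cos δ = sin φ₁ sin φ₂ + cos φ₁ cos φ₂ cos Δλ, the central angle is δ ≈ 0.593 rad (34.0°).
Interpolate at f = 1/2 with slerp weights a = sin((1−f)δ)/sin δ ≈ 0.523, b = sin(fδ)/sin δ ≈ 0.523.
p = a·p₁ + b·p₂ ≈ (0.667, 0.052, 0.743); φ = arcsin(p_z) ≈ 47.99°, λ = atan2(p_y, p_x) ≈ 4.44°.

≈ 48°N, 4°E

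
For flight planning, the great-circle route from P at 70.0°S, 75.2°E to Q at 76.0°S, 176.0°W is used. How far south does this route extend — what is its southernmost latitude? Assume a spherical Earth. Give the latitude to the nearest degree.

The great circle lies in the plane with unit normal n̂ = (p₁ × p₂)/|p₁ × p₂|.
Here n̂_z ≈ +0.168; the vertex latitude is φ_max = arccos|n̂_z| ≈ 80.3°.
Check via Clairaut: cos φ_max = |cos φ₁| · sin C = cos(70.0°)·sin(150.5°) ≈ 0.168, again giving ≈ 80.3°.

≈ 80°S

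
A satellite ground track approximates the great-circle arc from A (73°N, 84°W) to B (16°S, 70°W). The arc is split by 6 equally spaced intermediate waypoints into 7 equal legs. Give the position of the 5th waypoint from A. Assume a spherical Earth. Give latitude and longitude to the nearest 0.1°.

≈ (9.5°N, 71.8°W)

Write both endpoints as unit vectors p₁, p₂ with components (cos φ cos λ, cos φ sin λ, sin φ).
The central angle between the endpoints is δ = arccos(p₁·p₂) ≈ 1.562 rad (89.5°).
Interpolate at f = 5/7 with slerp weights a = sin((1−f)δ)/sin δ ≈ 0.432, b = sin(fδ)/sin δ ≈ 0.898.
p = a·p₁ + b·p₂ ≈ (0.308, -0.937, 0.165); φ = arcsin(p_z) ≈ 9.50°, λ = atan2(p_y, p_x) ≈ -71.77°.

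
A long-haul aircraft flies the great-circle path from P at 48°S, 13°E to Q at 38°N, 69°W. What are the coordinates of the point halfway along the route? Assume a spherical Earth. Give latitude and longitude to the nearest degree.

Convert each endpoint to a unit vector on the sphere (x = cos φ cos λ, y = cos φ sin λ, z = sin φ).
The central angle between the endpoints is δ = arccos(p₁·p₂) ≈ 1.965 rad (112.6°).
Interpolate at f = 1/2 with slerp weights a = sin((1−f)δ)/sin δ ≈ 0.901, b = sin(fδ)/sin δ ≈ 0.901.
p = a·p₁ + b·p₂ ≈ (0.842, -0.527, -0.115); φ = arcsin(p_z) ≈ -6.60°, λ = atan2(p_y, p_x) ≈ -32.06°.

≈ 7°S, 32°W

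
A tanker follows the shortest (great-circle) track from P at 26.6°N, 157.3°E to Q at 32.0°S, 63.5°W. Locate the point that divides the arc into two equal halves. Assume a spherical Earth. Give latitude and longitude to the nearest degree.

Write both endpoints as unit vectors p₁, p₂ with components (cos φ cos λ, cos φ sin λ, sin φ).
The central angle between the endpoints is δ = arccos(p₁·p₂) ≈ 2.517 rad (144.2°).
Interpolate at f = 1/2 with slerp weights a = sin((1−f)δ)/sin δ ≈ 1.628, b = sin(fδ)/sin δ ≈ 1.628.
p = a·p₁ + b·p₂ ≈ (-0.727, -0.674, -0.134); φ = arcsin(p_z) ≈ -7.69°, λ = atan2(p_y, p_x) ≈ -137.17°.

≈ 8°S, 137°W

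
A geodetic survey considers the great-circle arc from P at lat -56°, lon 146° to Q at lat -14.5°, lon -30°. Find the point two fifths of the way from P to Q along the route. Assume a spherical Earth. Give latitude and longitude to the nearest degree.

≈ lat -80°, lon -18°

Write both endpoints as unit vectors p₁, p₂ with components (cos φ cos λ, cos φ sin λ, sin φ).
The central angle between the endpoints is δ = arccos(p₁·p₂) ≈ 1.910 rad (109.4°).
Interpolate at f = 2/5 with slerp weights a = sin((1−f)δ)/sin δ ≈ 0.966, b = sin(fδ)/sin δ ≈ 0.733.
p = a·p₁ + b·p₂ ≈ (0.167, -0.053, -0.985); φ = arcsin(p_z) ≈ -79.90°, λ = atan2(p_y, p_x) ≈ -17.59°.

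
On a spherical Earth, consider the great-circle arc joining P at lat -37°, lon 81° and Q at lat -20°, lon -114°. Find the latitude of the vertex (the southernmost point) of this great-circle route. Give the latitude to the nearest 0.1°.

The great circle lies in the plane with unit normal n̂ = (p₁ × p₂)/|p₁ × p₂|.
Here n̂_z ≈ +0.227; the vertex latitude is φ_max = arccos|n̂_z| ≈ 76.9°.
Check via Clairaut: cos φ_max = |cos φ₁| · sin C = cos(37.0°)·sin(163.5°) ≈ 0.227, again giving ≈ 76.9°.

≈ -76.9°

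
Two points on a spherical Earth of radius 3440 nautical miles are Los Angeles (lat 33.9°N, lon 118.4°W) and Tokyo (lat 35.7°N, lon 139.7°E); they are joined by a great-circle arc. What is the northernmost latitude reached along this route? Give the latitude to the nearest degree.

The great circle lies in the plane with unit normal n̂ = (p₁ × p₂)/|p₁ × p₂|.
Here n̂_z ≈ -0.671; the vertex latitude is φ_max = arccos|n̂_z| ≈ 47.8°.
Check via Clairaut: cos φ_max = |cos φ₁| · sin C = cos(33.9°)·sin(54.0°) ≈ 0.671, again giving ≈ 47.8°.

≈ 48°N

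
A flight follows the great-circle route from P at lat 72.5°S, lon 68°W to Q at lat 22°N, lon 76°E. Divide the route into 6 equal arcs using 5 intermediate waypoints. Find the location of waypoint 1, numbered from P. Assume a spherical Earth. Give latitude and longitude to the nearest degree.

From cos δ = sin φ₁ sin φ₂ + cos φ₁ cos φ₂ cos Δλ, the central angle is δ ≈ 2.193 rad (125.6°).
Interpolate at f = 1/6 with slerp weights a = sin((1−f)δ)/sin δ ≈ 1.190, b = sin(fδ)/sin δ ≈ 0.440.
p = a·p₁ + b·p₂ ≈ (0.233, 0.064, -0.970); φ = arcsin(p_z) ≈ -76.03°, λ = atan2(p_y, p_x) ≈ 15.34°.

≈ lat 76°S, lon 15°E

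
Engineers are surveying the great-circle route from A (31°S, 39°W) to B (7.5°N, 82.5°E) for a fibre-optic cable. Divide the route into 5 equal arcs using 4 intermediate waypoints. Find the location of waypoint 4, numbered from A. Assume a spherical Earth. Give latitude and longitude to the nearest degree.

≈ (5°S, 62°E)

Convert each endpoint to a unit vector on the sphere (x = cos φ cos λ, y = cos φ sin λ, z = sin φ).
The central angle between the endpoints is δ = arccos(p₁·p₂) ≈ 2.107 rad (120.7°).
Interpolate at f = 4/5 with slerp weights a = sin((1−f)δ)/sin δ ≈ 0.476, b = sin(fδ)/sin δ ≈ 1.156.
p = a·p₁ + b·p₂ ≈ (0.467, 0.879, -0.094); φ = arcsin(p_z) ≈ -5.41°, λ = atan2(p_y, p_x) ≈ 62.04°.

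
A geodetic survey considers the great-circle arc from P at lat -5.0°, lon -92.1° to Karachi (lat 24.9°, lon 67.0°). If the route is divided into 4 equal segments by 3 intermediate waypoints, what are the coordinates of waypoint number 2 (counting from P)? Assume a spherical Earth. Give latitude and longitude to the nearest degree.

Convert each endpoint to a unit vector on the sphere (x = cos φ cos λ, y = cos φ sin λ, z = sin φ).
The central angle between the endpoints is δ = arccos(p₁·p₂) ≈ 2.648 rad (151.7°).
Interpolate at f = 2/4 with slerp weights a = sin((1−f)δ)/sin δ ≈ 2.048, b = sin(fδ)/sin δ ≈ 2.048.
p = a·p₁ + b·p₂ ≈ (0.651, -0.329, 0.684); φ = arcsin(p_z) ≈ 43.15°, λ = atan2(p_y, p_x) ≈ -26.80°.

≈ lat 43°, lon -27°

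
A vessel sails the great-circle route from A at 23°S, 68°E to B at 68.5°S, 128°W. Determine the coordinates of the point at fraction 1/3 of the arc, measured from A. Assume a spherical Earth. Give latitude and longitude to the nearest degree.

≈ 52°S, 73°E

From cos δ = sin φ₁ sin φ₂ + cos φ₁ cos φ₂ cos Δλ, the central angle is δ ≈ 1.532 rad (87.8°).
Interpolate at f = 1/3 with slerp weights a = sin((1−f)δ)/sin δ ≈ 0.853, b = sin(fδ)/sin δ ≈ 0.489.
p = a·p₁ + b·p₂ ≈ (0.184, 0.587, -0.788); φ = arcsin(p_z) ≈ -52.04°, λ = atan2(p_y, p_x) ≈ 72.61°.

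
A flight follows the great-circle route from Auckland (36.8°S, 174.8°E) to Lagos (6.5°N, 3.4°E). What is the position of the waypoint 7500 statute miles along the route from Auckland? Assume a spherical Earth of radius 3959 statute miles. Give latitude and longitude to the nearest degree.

The haversine formula gives a central angle δ ≈ 2.595 rad (148.7°) between the endpoints. The total great-circle distance is δ·R ≈ 2.595 × 3959 ≈ 10275 mi, so the target fraction is f = 7500/10275 ≈ 0.730.
Interpolate at f ≈ 0.730 with slerp weights a = sin((1−f)δ)/sin δ ≈ 1.241, b = sin(fδ)/sin δ ≈ 1.825.
p = a·p₁ + b·p₂ ≈ (0.820, 0.198, -0.537); φ = arcsin(p_z) ≈ -32.48°, λ = atan2(p_y, p_x) ≈ 13.55°.

≈ 32°S, 14°E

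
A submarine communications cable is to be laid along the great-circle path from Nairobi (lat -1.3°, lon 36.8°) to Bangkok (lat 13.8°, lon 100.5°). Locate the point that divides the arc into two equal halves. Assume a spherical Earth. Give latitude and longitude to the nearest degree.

Convert each endpoint to a unit vector on the sphere (x = cos φ cos λ, y = cos φ sin λ, z = sin φ).
The central angle between the endpoints is δ = arccos(p₁·p₂) ≈ 1.132 rad (64.9°).
Interpolate at f = 1/2 with slerp weights a = sin((1−f)δ)/sin δ ≈ 0.592, b = sin(fδ)/sin δ ≈ 0.592.
p = a·p₁ + b·p₂ ≈ (0.369, 0.920, 0.128); φ = arcsin(p_z) ≈ 7.35°, λ = atan2(p_y, p_x) ≈ 68.13°.

≈ lat 7°, lon 68°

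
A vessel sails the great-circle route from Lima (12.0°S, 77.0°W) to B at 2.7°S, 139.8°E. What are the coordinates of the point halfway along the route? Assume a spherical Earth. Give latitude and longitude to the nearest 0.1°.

From cos δ = sin φ₁ sin φ₂ + cos φ₁ cos φ₂ cos Δλ, the central angle is δ ≈ 2.454 rad (140.6°).
Interpolate at f = 1/2 with slerp weights a = sin((1−f)δ)/sin δ ≈ 1.483, b = sin(fδ)/sin δ ≈ 1.483.
p = a·p₁ + b·p₂ ≈ (-0.805, -0.457, -0.378); φ = arcsin(p_z) ≈ -22.22°, λ = atan2(p_y, p_x) ≈ -150.41°.

≈ 22.2°S, 150.4°W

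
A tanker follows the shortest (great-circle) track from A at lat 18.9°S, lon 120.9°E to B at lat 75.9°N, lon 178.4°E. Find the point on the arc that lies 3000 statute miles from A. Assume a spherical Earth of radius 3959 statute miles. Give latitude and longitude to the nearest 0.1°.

Write both endpoints as unit vectors p₁, p₂ with components (cos φ cos λ, cos φ sin λ, sin φ).
The central angle between the endpoints is δ = arccos(p₁·p₂) ≈ 1.762 rad (101.0°). The total great-circle distance is δ·R ≈ 1.762 × 3959 ≈ 6977 mi, so the target fraction is f = 3000/6977 ≈ 0.430.
Interpolate at f ≈ 0.430 with slerp weights a = sin((1−f)δ)/sin δ ≈ 0.860, b = sin(fδ)/sin δ ≈ 0.700.
p = a·p₁ + b·p₂ ≈ (-0.588, 0.703, 0.401); φ = arcsin(p_z) ≈ 23.61°, λ = atan2(p_y, p_x) ≈ 129.93°.

≈ lat 23.6°N, lon 129.9°E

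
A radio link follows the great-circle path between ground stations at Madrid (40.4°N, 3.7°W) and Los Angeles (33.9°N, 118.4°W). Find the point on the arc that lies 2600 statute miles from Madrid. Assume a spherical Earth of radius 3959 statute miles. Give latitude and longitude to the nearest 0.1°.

Write both endpoints as unit vectors p₁, p₂ with components (cos φ cos λ, cos φ sin λ, sin φ).
The central angle between the endpoints is δ = arccos(p₁·p₂) ≈ 1.473 rad (84.4°). The total great-circle distance is δ·R ≈ 1.473 × 3959 ≈ 5833 mi, so the target fraction is f = 2600/5833 ≈ 0.446.
Interpolate at f ≈ 0.446 with slerp weights a = sin((1−f)δ)/sin δ ≈ 0.732, b = sin(fδ)/sin δ ≈ 0.613.
p = a·p₁ + b·p₂ ≈ (0.314, -0.484, 0.817); φ = arcsin(p_z) ≈ 54.76°, λ = atan2(p_y, p_x) ≈ -56.99°.

≈ 54.8°N, 57.0°W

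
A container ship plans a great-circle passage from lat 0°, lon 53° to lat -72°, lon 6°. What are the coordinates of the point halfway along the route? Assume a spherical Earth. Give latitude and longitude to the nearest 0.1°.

≈ lat -37.7°, lon 42.4°

From cos δ = sin φ₁ sin φ₂ + cos φ₁ cos φ₂ cos Δλ, the central angle is δ ≈ 1.358 rad (77.8°).
Interpolate at f = 1/2 with slerp weights a = sin((1−f)δ)/sin δ ≈ 0.643, b = sin(fδ)/sin δ ≈ 0.643.
p = a·p₁ + b·p₂ ≈ (0.584, 0.534, -0.611); φ = arcsin(p_z) ≈ -37.67°, λ = atan2(p_y, p_x) ≈ 42.43°.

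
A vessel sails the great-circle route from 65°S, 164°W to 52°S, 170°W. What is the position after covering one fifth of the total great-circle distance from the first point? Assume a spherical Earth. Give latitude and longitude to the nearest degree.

The haversine formula gives a central angle δ ≈ 0.233 rad (13.4°) between the endpoints.
Interpolate at f = 1/5 with slerp weights a = sin((1−f)δ)/sin δ ≈ 0.803, b = sin(fδ)/sin δ ≈ 0.202.
p = a·p₁ + b·p₂ ≈ (-0.448, -0.115, -0.886); φ = arcsin(p_z) ≈ -62.42°, λ = atan2(p_y, p_x) ≈ -165.61°.

≈ 62°S, 166°W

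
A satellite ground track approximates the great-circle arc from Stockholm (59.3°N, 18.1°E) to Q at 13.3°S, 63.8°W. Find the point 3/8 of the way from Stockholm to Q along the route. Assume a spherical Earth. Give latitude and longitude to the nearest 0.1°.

≈ 38.3°N, 29.3°W

Write both endpoints as unit vectors p₁, p₂ with components (cos φ cos λ, cos φ sin λ, sin φ).
The central angle between the endpoints is δ = arccos(p₁·p₂) ≈ 1.699 rad (97.3°).
Interpolate at f = 3/8 with slerp weights a = sin((1−f)δ)/sin δ ≈ 0.880, b = sin(fδ)/sin δ ≈ 0.600.
p = a·p₁ + b·p₂ ≈ (0.685, -0.384, 0.619); φ = arcsin(p_z) ≈ 38.25°, λ = atan2(p_y, p_x) ≈ -29.28°.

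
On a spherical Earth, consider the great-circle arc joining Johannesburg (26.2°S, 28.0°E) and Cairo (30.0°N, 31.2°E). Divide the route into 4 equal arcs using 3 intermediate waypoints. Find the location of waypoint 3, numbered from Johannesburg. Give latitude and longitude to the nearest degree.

Write both endpoints as unit vectors p₁, p₂ with components (cos φ cos λ, cos φ sin λ, sin φ).
The central angle between the endpoints is δ = arccos(p₁·p₂) ≈ 0.982 rad (56.3°).
Interpolate at f = 3/4 with slerp weights a = sin((1−f)δ)/sin δ ≈ 0.292, b = sin(fδ)/sin δ ≈ 0.808.
p = a·p₁ + b·p₂ ≈ (0.830, 0.485, 0.275); φ = arcsin(p_z) ≈ 15.95°, λ = atan2(p_y, p_x) ≈ 30.33°.

≈ (16°N, 30°E)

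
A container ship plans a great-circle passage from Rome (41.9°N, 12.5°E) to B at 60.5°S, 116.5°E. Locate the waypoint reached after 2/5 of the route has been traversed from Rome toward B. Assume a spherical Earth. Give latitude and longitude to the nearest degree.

≈ 3°S, 43°E

Convert each endpoint to a unit vector on the sphere (x = cos φ cos λ, y = cos φ sin λ, z = sin φ).
The central angle between the endpoints is δ = arccos(p₁·p₂) ≈ 2.305 rad (132.1°).
Interpolate at f = 2/5 with slerp weights a = sin((1−f)δ)/sin δ ≈ 1.323, b = sin(fδ)/sin δ ≈ 1.073.
p = a·p₁ + b·p₂ ≈ (0.726, 0.686, -0.050); φ = arcsin(p_z) ≈ -2.89°, λ = atan2(p_y, p_x) ≈ 43.39°.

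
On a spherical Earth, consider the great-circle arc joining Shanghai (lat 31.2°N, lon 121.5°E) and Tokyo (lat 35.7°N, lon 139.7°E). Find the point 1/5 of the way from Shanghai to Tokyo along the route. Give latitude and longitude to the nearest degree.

≈ lat 32°N, lon 125°E

Write both endpoints as unit vectors p₁, p₂ with components (cos φ cos λ, cos φ sin λ, sin φ).
The central angle between the endpoints is δ = arccos(p₁·p₂) ≈ 0.276 rad (15.8°).
Interpolate at f = 1/5 with slerp weights a = sin((1−f)δ)/sin δ ≈ 0.804, b = sin(fδ)/sin δ ≈ 0.202.
p = a·p₁ + b·p₂ ≈ (-0.485, 0.692, 0.534); φ = arcsin(p_z) ≈ 32.31°, λ = atan2(p_y, p_x) ≈ 124.98°.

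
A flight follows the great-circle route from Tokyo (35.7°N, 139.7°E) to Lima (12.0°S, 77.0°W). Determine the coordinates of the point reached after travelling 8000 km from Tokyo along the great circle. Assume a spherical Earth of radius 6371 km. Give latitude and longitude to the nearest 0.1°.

Write both endpoints as unit vectors p₁, p₂ with components (cos φ cos λ, cos φ sin λ, sin φ).
The central angle between the endpoints is δ = arccos(p₁·p₂) ≈ 2.431 rad (139.3°). The total great-circle distance is δ·R ≈ 2.431 × 6371 ≈ 15490 km, so the target fraction is f = 8000/15490 ≈ 0.516.
Interpolate at f ≈ 0.516 with slerp weights a = sin((1−f)δ)/sin δ ≈ 1.416, b = sin(fδ)/sin δ ≈ 1.458.
p = a·p₁ + b·p₂ ≈ (-0.556, -0.646, 0.523); φ = arcsin(p_z) ≈ 31.52°, λ = atan2(p_y, p_x) ≈ -130.70°.

≈ 31.5°N, 130.7°W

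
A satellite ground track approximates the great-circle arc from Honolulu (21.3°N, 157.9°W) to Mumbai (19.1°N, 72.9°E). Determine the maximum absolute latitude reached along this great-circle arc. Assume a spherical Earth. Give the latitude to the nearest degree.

≈ 41°N

The great circle lies in the plane with unit normal n̂ = (p₁ × p₂)/|p₁ × p₂|.
Here n̂_z ≈ -0.759; the vertex latitude is φ_max = arccos|n̂_z| ≈ 40.6°.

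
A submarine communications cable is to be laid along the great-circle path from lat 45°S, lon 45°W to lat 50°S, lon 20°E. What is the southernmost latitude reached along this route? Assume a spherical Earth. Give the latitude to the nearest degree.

≈ 53°S

The great circle lies in the plane with unit normal n̂ = (p₁ × p₂)/|p₁ × p₂|.
Here n̂_z ≈ +0.606; the vertex latitude is φ_max = arccos|n̂_z| ≈ 52.7°.
Check via Clairaut: cos φ_max = |cos φ₁| · sin C = cos(45.0°)·sin(121.0°) ≈ 0.606, again giving ≈ 52.7°.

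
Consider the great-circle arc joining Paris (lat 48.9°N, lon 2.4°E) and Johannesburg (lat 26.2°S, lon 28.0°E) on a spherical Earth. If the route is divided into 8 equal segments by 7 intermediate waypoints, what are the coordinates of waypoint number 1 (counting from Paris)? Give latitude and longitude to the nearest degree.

Write both endpoints as unit vectors p₁, p₂ with components (cos φ cos λ, cos φ sin λ, sin φ).
The central angle between the endpoints is δ = arccos(p₁·p₂) ≈ 1.370 rad (78.5°).
Interpolate at f = 1/8 with slerp weights a = sin((1−f)δ)/sin δ ≈ 0.951, b = sin(fδ)/sin δ ≈ 0.174.
p = a·p₁ + b·p₂ ≈ (0.762, 0.099, 0.640); φ = arcsin(p_z) ≈ 39.76°, λ = atan2(p_y, p_x) ≈ 7.43°.

≈ lat 40°N, lon 7°E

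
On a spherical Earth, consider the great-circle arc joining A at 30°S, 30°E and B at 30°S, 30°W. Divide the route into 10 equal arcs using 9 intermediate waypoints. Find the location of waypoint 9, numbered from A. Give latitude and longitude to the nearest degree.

≈ 31°S, 24°W

Convert each endpoint to a unit vector on the sphere (x = cos φ cos λ, y = cos φ sin λ, z = sin φ).
The central angle between the endpoints is δ = arccos(p₁·p₂) ≈ 0.896 rad (51.3°).
Interpolate at f = 9/10 with slerp weights a = sin((1−f)δ)/sin δ ≈ 0.115, b = sin(fδ)/sin δ ≈ 0.924.
p = a·p₁ + b·p₂ ≈ (0.779, -0.351, -0.519); φ = arcsin(p_z) ≈ -31.30°, λ = atan2(p_y, p_x) ≈ -24.23°.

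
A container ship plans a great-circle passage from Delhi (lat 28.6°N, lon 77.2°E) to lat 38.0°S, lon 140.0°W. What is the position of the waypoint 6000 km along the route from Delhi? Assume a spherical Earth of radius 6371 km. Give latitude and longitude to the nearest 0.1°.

Convert each endpoint to a unit vector on the sphere (x = cos φ cos λ, y = cos φ sin λ, z = sin φ).
The central angle between the endpoints is δ = arccos(p₁·p₂) ≈ 2.579 rad (147.8°). The total great-circle distance is δ·R ≈ 2.579 × 6371 ≈ 16430 km, so the target fraction is f = 6000/16430 ≈ 0.365.
Interpolate at f ≈ 0.365 with slerp weights a = sin((1−f)δ)/sin δ ≈ 1.870, b = sin(fδ)/sin δ ≈ 1.516.
p = a·p₁ + b·p₂ ≈ (-0.551, 0.834, -0.038); φ = arcsin(p_z) ≈ -2.17°, λ = atan2(p_y, p_x) ≈ 123.47°.

≈ lat 2.2°S, lon 123.5°E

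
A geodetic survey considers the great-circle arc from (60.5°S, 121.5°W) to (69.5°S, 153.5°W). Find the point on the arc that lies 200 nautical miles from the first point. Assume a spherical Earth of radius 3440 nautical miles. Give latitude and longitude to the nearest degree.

Convert each endpoint to a unit vector on the sphere (x = cos φ cos λ, y = cos φ sin λ, z = sin φ).
The central angle between the endpoints is δ = arccos(p₁·p₂) ≈ 0.278 rad (16.0°). The total great-circle distance is δ·R ≈ 0.278 × 3440 ≈ 958 nmi, so the target fraction is f = 200/958 ≈ 0.209.
Interpolate at f ≈ 0.209 with slerp weights a = sin((1−f)δ)/sin δ ≈ 0.795, b = sin(fδ)/sin δ ≈ 0.211.
p = a·p₁ + b·p₂ ≈ (-0.271, -0.367, -0.890); φ = arcsin(p_z) ≈ -62.87°, λ = atan2(p_y, p_x) ≈ -126.44°.

≈ (63°S, 126°W)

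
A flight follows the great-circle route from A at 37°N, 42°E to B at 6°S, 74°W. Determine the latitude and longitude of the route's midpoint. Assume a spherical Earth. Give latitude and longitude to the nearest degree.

Write both endpoints as unit vectors p₁, p₂ with components (cos φ cos λ, cos φ sin λ, sin φ).
The central angle between the endpoints is δ = arccos(p₁·p₂) ≈ 1.994 rad (114.3°).
Interpolate at f = 1/2 with slerp weights a = sin((1−f)δ)/sin δ ≈ 0.921, b = sin(fδ)/sin δ ≈ 0.921.
p = a·p₁ + b·p₂ ≈ (0.799, -0.388, 0.458); φ = arcsin(p_z) ≈ 27.27°, λ = atan2(p_y, p_x) ≈ -25.92°.

≈ 27°N, 26°W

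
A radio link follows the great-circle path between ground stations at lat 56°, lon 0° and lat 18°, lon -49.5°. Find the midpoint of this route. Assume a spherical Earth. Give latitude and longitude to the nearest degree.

Convert each endpoint to a unit vector on the sphere (x = cos φ cos λ, y = cos φ sin λ, z = sin φ).
The central angle between the endpoints is δ = arccos(p₁·p₂) ≈ 0.925 rad (53.0°).
Interpolate at f = 1/2 with slerp weights a = sin((1−f)δ)/sin δ ≈ 0.559, b = sin(fδ)/sin δ ≈ 0.559.
p = a·p₁ + b·p₂ ≈ (0.658, -0.404, 0.636); φ = arcsin(p_z) ≈ 39.49°, λ = atan2(p_y, p_x) ≈ -31.57°.

≈ lat 39°, lon -32°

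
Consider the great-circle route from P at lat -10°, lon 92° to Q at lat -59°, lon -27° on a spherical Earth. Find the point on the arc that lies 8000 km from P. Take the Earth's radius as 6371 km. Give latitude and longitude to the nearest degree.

≈ lat -63°, lon 22°

Write both endpoints as unit vectors p₁, p₂ with components (cos φ cos λ, cos φ sin λ, sin φ).
The central angle between the endpoints is δ = arccos(p₁·p₂) ≈ 1.668 rad (95.6°). The total great-circle distance is δ·R ≈ 1.668 × 6371 ≈ 10627 km, so the target fraction is f = 8000/10627 ≈ 0.753.
Interpolate at f ≈ 0.753 with slerp weights a = sin((1−f)δ)/sin δ ≈ 0.403, b = sin(fδ)/sin δ ≈ 0.955.
p = a·p₁ + b·p₂ ≈ (0.425, 0.173, -0.889); φ = arcsin(p_z) ≈ -62.72°, λ = atan2(p_y, p_x) ≈ 22.16°.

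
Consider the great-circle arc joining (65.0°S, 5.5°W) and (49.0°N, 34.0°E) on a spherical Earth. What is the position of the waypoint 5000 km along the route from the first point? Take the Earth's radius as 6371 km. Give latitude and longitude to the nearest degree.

From cos δ = sin φ₁ sin φ₂ + cos φ₁ cos φ₂ cos Δλ, the central angle is δ ≈ 2.060 rad (118.0°). The total great-circle distance is δ·R ≈ 2.060 × 6371 ≈ 13125 km, so the target fraction is f = 5000/13125 ≈ 0.381.
Interpolate at f ≈ 0.381 with slerp weights a = sin((1−f)δ)/sin δ ≈ 1.084, b = sin(fδ)/sin δ ≈ 0.801.
p = a·p₁ + b·p₂ ≈ (0.891, 0.250, -0.378); φ = arcsin(p_z) ≈ -22.21°, λ = atan2(p_y, p_x) ≈ 15.66°.

≈ (22°S, 16°E)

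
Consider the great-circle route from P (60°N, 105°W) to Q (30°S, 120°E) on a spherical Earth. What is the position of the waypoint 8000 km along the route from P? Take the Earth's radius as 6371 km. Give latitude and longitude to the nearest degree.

≈ (28°N, 153°E)

Write both endpoints as unit vectors p₁, p₂ with components (cos φ cos λ, cos φ sin λ, sin φ).
The central angle between the endpoints is δ = arccos(p₁·p₂) ≈ 2.403 rad (137.7°). The total great-circle distance is δ·R ≈ 2.403 × 6371 ≈ 15307 km, so the target fraction is f = 8000/15307 ≈ 0.523.
Interpolate at f ≈ 0.523 with slerp weights a = sin((1−f)δ)/sin δ ≈ 1.353, b = sin(fδ)/sin δ ≈ 1.412.
p = a·p₁ + b·p₂ ≈ (-0.786, 0.405, 0.466); φ = arcsin(p_z) ≈ 27.79°, λ = atan2(p_y, p_x) ≈ 152.75°.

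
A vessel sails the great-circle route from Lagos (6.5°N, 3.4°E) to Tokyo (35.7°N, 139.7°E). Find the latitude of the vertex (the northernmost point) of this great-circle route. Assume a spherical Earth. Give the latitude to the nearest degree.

The great circle lies in the plane with unit normal n̂ = (p₁ × p₂)/|p₁ × p₂|.
Here n̂_z ≈ +0.651; the vertex latitude is φ_max = arccos|n̂_z| ≈ 49.4°.
Check via Clairaut: cos φ_max = |cos φ₁| · sin C = cos(6.5°)·sin(41.0°) ≈ 0.651, again giving ≈ 49.4°.

≈ 49°N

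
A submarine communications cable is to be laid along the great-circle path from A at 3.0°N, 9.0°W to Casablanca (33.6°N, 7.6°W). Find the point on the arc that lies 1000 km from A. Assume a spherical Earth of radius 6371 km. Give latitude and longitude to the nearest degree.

Convert each endpoint to a unit vector on the sphere (x = cos φ cos λ, y = cos φ sin λ, z = sin φ).
The central angle between the endpoints is δ = arccos(p₁·p₂) ≈ 0.535 rad (30.6°). The total great-circle distance is δ·R ≈ 0.535 × 6371 ≈ 3406 km, so the target fraction is f = 1000/3406 ≈ 0.294.
Interpolate at f ≈ 0.294 with slerp weights a = sin((1−f)δ)/sin δ ≈ 0.724, b = sin(fδ)/sin δ ≈ 0.307.
p = a·p₁ + b·p₂ ≈ (0.967, -0.147, 0.208); φ = arcsin(p_z) ≈ 11.99°, λ = atan2(p_y, p_x) ≈ -8.63°.

≈ 12°N, 9°W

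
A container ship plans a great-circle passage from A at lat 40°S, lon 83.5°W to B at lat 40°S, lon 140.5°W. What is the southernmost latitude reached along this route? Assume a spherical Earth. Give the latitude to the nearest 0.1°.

The great circle lies in the plane with unit normal n̂ = (p₁ × p₂)/|p₁ × p₂|.
Here n̂_z ≈ -0.723; the vertex latitude is φ_max = arccos|n̂_z| ≈ 43.7°.

≈ 43.7°S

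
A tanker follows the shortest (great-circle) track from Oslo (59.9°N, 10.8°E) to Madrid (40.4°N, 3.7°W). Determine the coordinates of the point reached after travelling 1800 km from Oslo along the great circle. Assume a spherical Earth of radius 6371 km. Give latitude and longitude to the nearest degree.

≈ (45°N, 1°W)

Convert each endpoint to a unit vector on the sphere (x = cos φ cos λ, y = cos φ sin λ, z = sin φ).
The central angle between the endpoints is δ = arccos(p₁·p₂) ≈ 0.375 rad (21.5°). The total great-circle distance is δ·R ≈ 0.375 × 6371 ≈ 2390 km, so the target fraction is f = 1800/2390 ≈ 0.753.
Interpolate at f ≈ 0.753 with slerp weights a = sin((1−f)δ)/sin δ ≈ 0.252, b = sin(fδ)/sin δ ≈ 0.761.
p = a·p₁ + b·p₂ ≈ (0.703, -0.014, 0.711); φ = arcsin(p_z) ≈ 45.35°, λ = atan2(p_y, p_x) ≈ -1.12°.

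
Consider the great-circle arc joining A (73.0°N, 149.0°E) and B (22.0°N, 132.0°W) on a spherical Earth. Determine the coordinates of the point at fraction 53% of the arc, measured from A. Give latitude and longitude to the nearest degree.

≈ (51°N, 147°W)

From cos δ = sin φ₁ sin φ₂ + cos φ₁ cos φ₂ cos Δλ, the central angle is δ ≈ 1.148 rad (65.8°).
Interpolate at f = 0.53 with slerp weights a = sin((1−f)δ)/sin δ ≈ 0.563, b = sin(fδ)/sin δ ≈ 0.627.
p = a·p₁ + b·p₂ ≈ (-0.530, -0.347, 0.774); φ = arcsin(p_z) ≈ 50.68°, λ = atan2(p_y, p_x) ≈ -146.79°.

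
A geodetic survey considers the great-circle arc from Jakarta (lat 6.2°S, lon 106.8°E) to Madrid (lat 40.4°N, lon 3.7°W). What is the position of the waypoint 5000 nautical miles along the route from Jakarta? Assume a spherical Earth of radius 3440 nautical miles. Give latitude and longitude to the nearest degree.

≈ lat 39°N, lon 31°E

Write both endpoints as unit vectors p₁, p₂ with components (cos φ cos λ, cos φ sin λ, sin φ).
The central angle between the endpoints is δ = arccos(p₁·p₂) ≈ 1.913 rad (109.6°). The total great-circle distance is δ·R ≈ 1.913 × 3440 ≈ 6579 nmi, so the target fraction is f = 5000/6579 ≈ 0.760.
Interpolate at f ≈ 0.760 with slerp weights a = sin((1−f)δ)/sin δ ≈ 0.470, b = sin(fδ)/sin δ ≈ 1.054.
p = a·p₁ + b·p₂ ≈ (0.666, 0.396, 0.632); φ = arcsin(p_z) ≈ 39.23°, λ = atan2(p_y, p_x) ≈ 30.73°.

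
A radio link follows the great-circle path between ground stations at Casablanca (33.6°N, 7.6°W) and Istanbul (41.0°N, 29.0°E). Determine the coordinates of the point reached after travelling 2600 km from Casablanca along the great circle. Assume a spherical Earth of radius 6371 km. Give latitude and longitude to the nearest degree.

≈ 40°N, 21°E

Convert each endpoint to a unit vector on the sphere (x = cos φ cos λ, y = cos φ sin λ, z = sin φ).
The central angle between the endpoints is δ = arccos(p₁·p₂) ≈ 0.520 rad (29.8°). The total great-circle distance is δ·R ≈ 0.520 × 6371 ≈ 3314 km, so the target fraction is f = 2600/3314 ≈ 0.785.
Interpolate at f ≈ 0.785 with slerp weights a = sin((1−f)δ)/sin δ ≈ 0.225, b = sin(fδ)/sin δ ≈ 0.798.
p = a·p₁ + b·p₂ ≈ (0.713, 0.267, 0.648); φ = arcsin(p_z) ≈ 40.42°, λ = atan2(p_y, p_x) ≈ 20.56°.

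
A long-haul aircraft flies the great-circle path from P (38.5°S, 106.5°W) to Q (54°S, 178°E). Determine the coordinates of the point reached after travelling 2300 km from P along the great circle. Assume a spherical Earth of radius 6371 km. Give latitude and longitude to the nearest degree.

From cos δ = sin φ₁ sin φ₂ + cos φ₁ cos φ₂ cos Δλ, the central angle is δ ≈ 0.904 rad (51.8°). The total great-circle distance is δ·R ≈ 0.904 × 6371 ≈ 5757 km, so the target fraction is f = 2300/5757 ≈ 0.400.
Interpolate at f ≈ 0.400 with slerp weights a = sin((1−f)δ)/sin δ ≈ 0.657, b = sin(fδ)/sin δ ≈ 0.450.
p = a·p₁ + b·p₂ ≈ (-0.410, -0.484, -0.773); φ = arcsin(p_z) ≈ -50.62°, λ = atan2(p_y, p_x) ≈ -130.28°.

≈ (51°S, 130°W)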